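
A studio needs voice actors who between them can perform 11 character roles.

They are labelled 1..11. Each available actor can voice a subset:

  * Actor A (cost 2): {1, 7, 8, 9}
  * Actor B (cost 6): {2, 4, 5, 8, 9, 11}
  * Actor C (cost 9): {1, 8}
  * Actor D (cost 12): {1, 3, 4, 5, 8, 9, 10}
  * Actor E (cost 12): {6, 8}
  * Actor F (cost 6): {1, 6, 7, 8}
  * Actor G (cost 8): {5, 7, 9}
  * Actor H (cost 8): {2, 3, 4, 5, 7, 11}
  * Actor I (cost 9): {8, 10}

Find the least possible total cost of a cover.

B, D, F together cover every role (B ∪ D ∪ F = {1, 2, 3, 4, 5, 6, 7, 8, 9, 10, 11}); total cost 6 + 12 + 6 = 24.
The greedy pick A, B, D, F costs 26; no covering selection beats 24.

24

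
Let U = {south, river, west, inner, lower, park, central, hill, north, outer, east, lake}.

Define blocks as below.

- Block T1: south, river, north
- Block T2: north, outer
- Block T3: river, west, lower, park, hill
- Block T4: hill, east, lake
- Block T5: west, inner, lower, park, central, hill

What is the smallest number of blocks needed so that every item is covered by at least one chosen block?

Take {T1, T2, T4, T5}. Their union is {south, river, west, inner, lower, park, central, hill, north, outer, east, lake}, which is all 12 items.
No 3 of the 5 blocks cover everything (all 10 combinations miss at least one item), so 4 is optimal.

4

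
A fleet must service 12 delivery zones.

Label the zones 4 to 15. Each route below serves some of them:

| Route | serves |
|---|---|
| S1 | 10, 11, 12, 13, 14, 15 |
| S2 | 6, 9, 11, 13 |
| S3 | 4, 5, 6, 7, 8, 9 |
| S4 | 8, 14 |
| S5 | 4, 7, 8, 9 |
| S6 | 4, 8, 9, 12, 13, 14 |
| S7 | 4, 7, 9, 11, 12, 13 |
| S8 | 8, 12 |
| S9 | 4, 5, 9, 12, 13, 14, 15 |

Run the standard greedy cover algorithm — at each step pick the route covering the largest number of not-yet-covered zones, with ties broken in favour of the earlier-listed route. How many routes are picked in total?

3

Greedy: pick S9 (covers 7 new) → pick S3 (covers 3 new) → pick S1 (covers 2 new). Total picks: 3.
(The true minimum cover uses only 2 routes, so greedy is not optimal here.)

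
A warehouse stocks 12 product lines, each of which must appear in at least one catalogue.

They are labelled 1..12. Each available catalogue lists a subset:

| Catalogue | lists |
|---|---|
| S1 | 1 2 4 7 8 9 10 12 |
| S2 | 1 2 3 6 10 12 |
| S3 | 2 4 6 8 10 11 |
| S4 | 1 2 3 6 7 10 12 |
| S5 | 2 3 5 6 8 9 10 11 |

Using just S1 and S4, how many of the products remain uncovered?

2

Union of S1, S4 = {1, 2, 3, 4, 6, 7, 8, 9, 10, 12}.
Not covered: 5, 11 — 2 products.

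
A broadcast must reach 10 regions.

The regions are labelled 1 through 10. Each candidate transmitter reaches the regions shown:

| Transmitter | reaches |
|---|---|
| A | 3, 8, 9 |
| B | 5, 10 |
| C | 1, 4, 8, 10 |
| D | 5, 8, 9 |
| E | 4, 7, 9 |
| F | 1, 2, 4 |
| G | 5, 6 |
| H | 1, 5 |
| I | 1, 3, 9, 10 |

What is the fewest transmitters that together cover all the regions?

5

A and B and E and F and G together: A ∪ B ∪ E ∪ F ∪ G = {1, 2, 3, 4, 5, 6, 7, 8, 9, 10} — every region is covered.
No 4 of the 9 transmitters cover everything (all 126 combinations miss at least one region), so 5 is optimal.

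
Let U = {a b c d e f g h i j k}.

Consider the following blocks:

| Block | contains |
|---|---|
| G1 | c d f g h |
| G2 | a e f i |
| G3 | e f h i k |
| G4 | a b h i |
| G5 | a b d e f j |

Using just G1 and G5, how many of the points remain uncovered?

2

Union of G1, G5 = {a, b, c, d, e, f, g, h, j}.
Not covered: i, k — 2 points.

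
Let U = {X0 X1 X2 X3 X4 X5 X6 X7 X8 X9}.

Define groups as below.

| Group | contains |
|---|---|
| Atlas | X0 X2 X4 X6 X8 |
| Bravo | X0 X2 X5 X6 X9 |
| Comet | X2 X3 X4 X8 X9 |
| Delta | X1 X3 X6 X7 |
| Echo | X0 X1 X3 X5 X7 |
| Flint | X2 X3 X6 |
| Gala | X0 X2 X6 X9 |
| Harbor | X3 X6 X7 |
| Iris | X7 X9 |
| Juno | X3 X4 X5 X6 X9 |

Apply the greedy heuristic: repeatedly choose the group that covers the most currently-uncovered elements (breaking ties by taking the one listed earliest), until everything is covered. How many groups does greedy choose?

Greedy: pick Atlas (covers 5 new) → pick Echo (covers 4 new) → pick Bravo (covers 1 new). Total picks: 3.

3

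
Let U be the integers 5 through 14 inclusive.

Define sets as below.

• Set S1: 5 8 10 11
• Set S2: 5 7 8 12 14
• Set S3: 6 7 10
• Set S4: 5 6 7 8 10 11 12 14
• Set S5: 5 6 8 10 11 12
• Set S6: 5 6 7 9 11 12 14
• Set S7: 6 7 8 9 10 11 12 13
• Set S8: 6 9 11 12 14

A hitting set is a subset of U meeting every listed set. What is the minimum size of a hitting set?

2

Take H = {10, 14}. Each listed set contains at least one of these, so H is a hitting set of size 2.
No single point lies in every set, so at least 2 are needed and 2 is optimal.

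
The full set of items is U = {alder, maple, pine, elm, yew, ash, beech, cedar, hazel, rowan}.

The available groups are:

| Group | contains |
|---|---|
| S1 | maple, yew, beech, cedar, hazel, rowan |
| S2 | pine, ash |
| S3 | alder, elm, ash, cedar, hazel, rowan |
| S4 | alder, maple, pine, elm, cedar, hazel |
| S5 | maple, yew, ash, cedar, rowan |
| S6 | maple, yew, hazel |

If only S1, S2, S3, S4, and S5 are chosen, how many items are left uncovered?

Union of S1, S2, S3, S4, S5 = {alder, maple, pine, elm, yew, ash, beech, cedar, hazel, rowan} — that's every item, so 0 are uncovered.

0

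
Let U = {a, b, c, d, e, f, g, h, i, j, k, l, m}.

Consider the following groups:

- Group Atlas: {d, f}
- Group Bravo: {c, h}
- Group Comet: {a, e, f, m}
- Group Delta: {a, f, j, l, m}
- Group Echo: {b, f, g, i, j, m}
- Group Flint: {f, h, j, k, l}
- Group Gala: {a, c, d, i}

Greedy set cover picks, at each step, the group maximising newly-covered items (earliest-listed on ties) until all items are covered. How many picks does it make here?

4

Greedy: pick Echo (covers 6 new) → pick Flint (covers 3 new) → pick Gala (covers 3 new) → pick Comet (covers 1 new). Total picks: 4.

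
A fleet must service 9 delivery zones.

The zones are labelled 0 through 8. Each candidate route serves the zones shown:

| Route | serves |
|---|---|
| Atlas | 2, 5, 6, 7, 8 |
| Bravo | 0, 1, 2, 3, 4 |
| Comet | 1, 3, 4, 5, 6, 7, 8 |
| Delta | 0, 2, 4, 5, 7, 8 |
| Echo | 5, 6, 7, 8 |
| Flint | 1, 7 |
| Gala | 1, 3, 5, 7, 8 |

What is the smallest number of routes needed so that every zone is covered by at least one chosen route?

2

Take {Comet, Delta}. Their union is {0, 1, 2, 3, 4, 5, 6, 7, 8}, which is all 9 zones.
No single route has all 9 zones (the largest, Comet, has 7), so 2 is optimal.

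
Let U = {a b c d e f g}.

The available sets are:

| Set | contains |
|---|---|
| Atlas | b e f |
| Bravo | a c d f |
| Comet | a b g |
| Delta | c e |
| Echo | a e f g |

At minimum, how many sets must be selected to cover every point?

Take {Bravo, Comet, Delta}. Their union is {a, b, c, d, e, f, g}, which is all 7 points.
Only Bravo contains d, so Bravo is forced; the remaining 3 points need at least 2 more sets (each remaining set adds at most 2) — so at least 3 sets are needed, and 3 is optimal.

3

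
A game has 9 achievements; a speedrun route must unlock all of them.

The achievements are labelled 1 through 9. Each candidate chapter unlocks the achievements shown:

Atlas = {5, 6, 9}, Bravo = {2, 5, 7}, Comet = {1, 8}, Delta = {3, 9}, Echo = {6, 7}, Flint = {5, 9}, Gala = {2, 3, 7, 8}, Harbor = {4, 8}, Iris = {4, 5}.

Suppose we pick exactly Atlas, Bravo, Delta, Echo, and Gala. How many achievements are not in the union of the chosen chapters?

Union of Atlas, Bravo, Delta, Echo, Gala = {2, 3, 5, 6, 7, 8, 9}.
Not covered: 1, 4 — 2 achievements.

2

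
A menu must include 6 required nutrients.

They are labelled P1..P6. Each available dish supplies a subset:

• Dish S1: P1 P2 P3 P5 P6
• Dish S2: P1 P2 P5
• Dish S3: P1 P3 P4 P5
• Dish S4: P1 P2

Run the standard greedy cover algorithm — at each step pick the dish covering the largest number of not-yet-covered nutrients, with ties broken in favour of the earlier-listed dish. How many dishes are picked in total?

2

Greedy: pick S1 (covers 5 new) → pick S3 (covers 1 new). Total picks: 2.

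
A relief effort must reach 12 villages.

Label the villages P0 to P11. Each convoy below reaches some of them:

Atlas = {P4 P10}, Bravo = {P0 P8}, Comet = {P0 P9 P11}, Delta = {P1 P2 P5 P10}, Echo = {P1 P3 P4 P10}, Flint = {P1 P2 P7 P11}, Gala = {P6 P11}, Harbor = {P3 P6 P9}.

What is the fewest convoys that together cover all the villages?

Bravo and Delta and Echo and Flint and Harbor together: Bravo ∪ Delta ∪ Echo ∪ Flint ∪ Harbor = {P0, P1, P2, P3, P4, P5, P6, P7, P8, P9, P10, P11} — every village is covered.
No 4 of the 8 convoys cover everything (all 70 combinations miss at least one village), so 5 is optimal.

5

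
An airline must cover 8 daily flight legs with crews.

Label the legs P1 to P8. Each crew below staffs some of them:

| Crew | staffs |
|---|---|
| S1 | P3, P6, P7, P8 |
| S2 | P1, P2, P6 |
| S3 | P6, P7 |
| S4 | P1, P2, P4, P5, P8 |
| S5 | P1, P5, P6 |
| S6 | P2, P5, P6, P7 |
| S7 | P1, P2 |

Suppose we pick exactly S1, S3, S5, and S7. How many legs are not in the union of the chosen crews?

Union of S1, S3, S5, S7 = {P1, P2, P3, P5, P6, P7, P8}.
Not covered: P4 — 1 leg.

1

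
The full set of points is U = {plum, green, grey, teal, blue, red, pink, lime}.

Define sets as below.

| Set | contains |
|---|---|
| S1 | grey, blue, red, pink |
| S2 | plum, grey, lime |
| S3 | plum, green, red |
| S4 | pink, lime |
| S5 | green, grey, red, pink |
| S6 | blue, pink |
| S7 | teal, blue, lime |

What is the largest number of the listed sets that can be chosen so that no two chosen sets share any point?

S3, S4 are pairwise disjoint (S3={plum,green,red}; S4={pink,lime}).
Every remaining set overlaps one of these, and no 3 of the listed sets are pairwise disjoint, so 2 is the maximum.

2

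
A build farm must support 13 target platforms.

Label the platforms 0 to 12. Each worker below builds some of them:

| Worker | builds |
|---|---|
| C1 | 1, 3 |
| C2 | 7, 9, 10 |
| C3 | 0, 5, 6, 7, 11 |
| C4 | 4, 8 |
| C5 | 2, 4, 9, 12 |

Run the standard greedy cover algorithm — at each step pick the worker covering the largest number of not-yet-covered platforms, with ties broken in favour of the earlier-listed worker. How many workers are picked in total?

5

Greedy: pick C3 (covers 5 new) → pick C5 (covers 4 new) → pick C1 (covers 2 new) → pick C2 (covers 1 new) → pick C4 (covers 1 new). Total picks: 5.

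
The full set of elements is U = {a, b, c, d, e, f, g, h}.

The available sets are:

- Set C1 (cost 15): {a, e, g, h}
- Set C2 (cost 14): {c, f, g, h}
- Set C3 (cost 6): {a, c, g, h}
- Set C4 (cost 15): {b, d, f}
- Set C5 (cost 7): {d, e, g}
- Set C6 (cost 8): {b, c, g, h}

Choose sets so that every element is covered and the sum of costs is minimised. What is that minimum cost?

28

C3, C4, C5 together cover every element (C3 ∪ C4 ∪ C5 = {a, b, c, d, e, f, g, h}); total cost 6 + 15 + 7 = 28.
No covering selection has total cost below 28.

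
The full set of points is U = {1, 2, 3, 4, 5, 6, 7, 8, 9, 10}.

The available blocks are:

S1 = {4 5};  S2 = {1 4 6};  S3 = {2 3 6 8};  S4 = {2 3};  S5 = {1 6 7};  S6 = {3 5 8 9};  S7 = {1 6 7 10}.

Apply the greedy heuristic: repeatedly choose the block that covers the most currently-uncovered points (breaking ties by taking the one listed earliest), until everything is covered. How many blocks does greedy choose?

Greedy: pick S3 (covers 4 new) → pick S7 (covers 3 new) → pick S1 (covers 2 new) → pick S6 (covers 1 new). Total picks: 4.

4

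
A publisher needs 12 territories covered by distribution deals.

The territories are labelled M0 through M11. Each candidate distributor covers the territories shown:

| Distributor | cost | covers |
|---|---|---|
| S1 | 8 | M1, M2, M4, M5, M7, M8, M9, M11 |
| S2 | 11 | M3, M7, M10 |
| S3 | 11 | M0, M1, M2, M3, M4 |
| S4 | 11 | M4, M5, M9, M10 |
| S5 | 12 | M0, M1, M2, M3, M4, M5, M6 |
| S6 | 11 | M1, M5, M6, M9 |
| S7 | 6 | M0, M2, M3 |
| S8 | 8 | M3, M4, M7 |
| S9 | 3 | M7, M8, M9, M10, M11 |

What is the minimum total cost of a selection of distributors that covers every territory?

15

S5, S9 together cover every territory (S5 ∪ S9 = {M0, M1, M2, M3, M4, M5, M6, M7, M8, M9, M10, M11}); total cost 12 + 3 = 15.
No covering selection has total cost below 15.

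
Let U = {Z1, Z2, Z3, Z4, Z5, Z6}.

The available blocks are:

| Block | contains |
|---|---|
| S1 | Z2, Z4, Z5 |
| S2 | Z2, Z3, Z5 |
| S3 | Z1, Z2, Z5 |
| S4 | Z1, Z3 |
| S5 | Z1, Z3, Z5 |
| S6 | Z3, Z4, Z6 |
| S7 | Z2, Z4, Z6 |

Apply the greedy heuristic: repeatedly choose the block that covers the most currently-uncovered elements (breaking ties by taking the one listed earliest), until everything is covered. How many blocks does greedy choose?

3

Greedy: pick S1 (covers 3 new) → pick S4 (covers 2 new) → pick S6 (covers 1 new). Total picks: 3.
(The true minimum cover uses only 2 blocks, so greedy is not optimal here.)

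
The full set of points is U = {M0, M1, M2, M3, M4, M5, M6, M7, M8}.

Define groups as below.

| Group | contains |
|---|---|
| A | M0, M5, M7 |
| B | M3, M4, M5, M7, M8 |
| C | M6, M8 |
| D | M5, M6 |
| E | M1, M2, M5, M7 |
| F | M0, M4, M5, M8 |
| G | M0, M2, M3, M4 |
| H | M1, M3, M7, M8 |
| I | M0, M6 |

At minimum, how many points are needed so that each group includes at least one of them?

Take T = {M4, M6, M7}. Each listed group contains at least one of these, so T is a hitting set of size 3.
No choice of 2 points meets every group, so 3 is the minimum.

3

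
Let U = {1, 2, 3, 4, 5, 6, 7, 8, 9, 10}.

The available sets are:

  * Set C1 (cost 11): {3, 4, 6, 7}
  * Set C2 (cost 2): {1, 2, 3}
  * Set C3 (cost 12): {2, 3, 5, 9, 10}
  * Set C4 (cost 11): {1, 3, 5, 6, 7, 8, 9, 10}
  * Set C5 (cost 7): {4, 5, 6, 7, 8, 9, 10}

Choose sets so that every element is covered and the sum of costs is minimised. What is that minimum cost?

C2, C5 together cover every element (C2 ∪ C5 = {1, 2, 3, 4, 5, 6, 7, 8, 9, 10}); total cost 2 + 7 = 9.
No covering selection has total cost below 9.

9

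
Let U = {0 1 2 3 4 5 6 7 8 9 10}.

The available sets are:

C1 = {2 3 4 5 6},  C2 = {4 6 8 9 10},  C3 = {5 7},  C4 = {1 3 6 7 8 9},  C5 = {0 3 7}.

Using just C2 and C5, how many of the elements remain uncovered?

Union of C2, C5 = {0, 3, 4, 6, 7, 8, 9, 10}.
Not covered: 1, 2, 5 — 3 elements.

3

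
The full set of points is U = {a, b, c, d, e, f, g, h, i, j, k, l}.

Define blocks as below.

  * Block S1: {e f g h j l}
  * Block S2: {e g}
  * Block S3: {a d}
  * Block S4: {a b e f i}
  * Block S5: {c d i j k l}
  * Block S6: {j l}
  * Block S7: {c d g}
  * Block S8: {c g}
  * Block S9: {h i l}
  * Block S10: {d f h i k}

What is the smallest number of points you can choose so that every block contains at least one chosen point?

The 4 points {d, g, i, l} hit every block.
No choice of 3 points meets every block, so 4 is the minimum.

4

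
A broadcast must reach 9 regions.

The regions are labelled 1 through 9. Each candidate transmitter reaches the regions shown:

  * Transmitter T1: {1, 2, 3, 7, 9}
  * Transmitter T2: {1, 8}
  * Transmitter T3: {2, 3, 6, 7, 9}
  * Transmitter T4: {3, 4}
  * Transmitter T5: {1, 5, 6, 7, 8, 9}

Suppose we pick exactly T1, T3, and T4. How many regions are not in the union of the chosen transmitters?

2

Union of T1, T3, T4 = {1, 2, 3, 4, 6, 7, 9}.
Not covered: 5, 8 — 2 regions.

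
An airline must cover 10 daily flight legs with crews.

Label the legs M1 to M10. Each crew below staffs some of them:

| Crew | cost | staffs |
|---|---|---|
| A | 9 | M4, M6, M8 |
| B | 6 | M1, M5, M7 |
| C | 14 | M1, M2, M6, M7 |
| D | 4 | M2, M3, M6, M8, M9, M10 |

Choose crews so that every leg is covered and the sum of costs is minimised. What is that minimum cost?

19

A, B, D together cover every leg (A ∪ B ∪ D = {M1, M2, M3, M4, M5, M6, M7, M8, M9, M10}); total cost 9 + 6 + 4 = 19.
No covering selection has total cost below 19.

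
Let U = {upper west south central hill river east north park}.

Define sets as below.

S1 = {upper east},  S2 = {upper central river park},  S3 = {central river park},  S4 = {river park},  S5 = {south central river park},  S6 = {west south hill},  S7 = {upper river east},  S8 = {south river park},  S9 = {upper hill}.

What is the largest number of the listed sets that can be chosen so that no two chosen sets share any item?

3

S1, S4, S6 are pairwise disjoint (S1={upper,east}; S4={river,park}; S6={west,south,hill}).
Every remaining set overlaps one of these, and no 4 of the listed sets are pairwise disjoint, so 3 is the maximum.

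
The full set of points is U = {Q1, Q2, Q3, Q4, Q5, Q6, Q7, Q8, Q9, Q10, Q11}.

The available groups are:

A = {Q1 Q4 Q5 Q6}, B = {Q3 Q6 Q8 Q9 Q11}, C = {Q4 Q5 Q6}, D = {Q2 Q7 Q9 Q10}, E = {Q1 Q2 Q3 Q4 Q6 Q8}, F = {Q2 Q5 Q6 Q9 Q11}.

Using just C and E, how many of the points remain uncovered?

4

Union of C, E = {Q1, Q2, Q3, Q4, Q5, Q6, Q8}.
Not covered: Q7, Q9, Q10, Q11 — 4 points.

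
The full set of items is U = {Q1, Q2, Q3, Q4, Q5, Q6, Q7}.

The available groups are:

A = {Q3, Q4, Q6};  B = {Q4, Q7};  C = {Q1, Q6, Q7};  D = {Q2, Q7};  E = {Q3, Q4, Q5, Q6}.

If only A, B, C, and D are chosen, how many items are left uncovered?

Union of A, B, C, D = {Q1, Q2, Q3, Q4, Q6, Q7}.
Not covered: Q5 — 1 item.

1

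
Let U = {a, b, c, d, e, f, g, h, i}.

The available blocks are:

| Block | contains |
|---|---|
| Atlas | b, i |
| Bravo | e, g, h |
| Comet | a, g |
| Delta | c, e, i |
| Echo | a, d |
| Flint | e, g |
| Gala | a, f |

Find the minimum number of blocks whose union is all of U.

Atlas and Bravo and Delta and Echo and Gala together: Atlas ∪ Bravo ∪ Delta ∪ Echo ∪ Gala = {a, b, c, d, e, f, g, h, i} — every point is covered.
No 4 of the 7 blocks cover everything (all 35 combinations miss at least one point), so 5 is optimal.

5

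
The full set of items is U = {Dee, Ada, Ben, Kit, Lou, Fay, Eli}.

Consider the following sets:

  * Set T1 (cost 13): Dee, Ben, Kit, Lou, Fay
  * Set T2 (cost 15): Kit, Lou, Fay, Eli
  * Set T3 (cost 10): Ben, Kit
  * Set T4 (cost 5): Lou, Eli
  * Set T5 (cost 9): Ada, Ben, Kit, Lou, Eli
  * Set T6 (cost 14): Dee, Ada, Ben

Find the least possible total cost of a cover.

22

T1, T5 together cover every item (T1 ∪ T5 = {Dee, Ada, Ben, Kit, Lou, Fay, Eli}); total cost 13 + 9 = 22.
No covering selection has total cost below 22.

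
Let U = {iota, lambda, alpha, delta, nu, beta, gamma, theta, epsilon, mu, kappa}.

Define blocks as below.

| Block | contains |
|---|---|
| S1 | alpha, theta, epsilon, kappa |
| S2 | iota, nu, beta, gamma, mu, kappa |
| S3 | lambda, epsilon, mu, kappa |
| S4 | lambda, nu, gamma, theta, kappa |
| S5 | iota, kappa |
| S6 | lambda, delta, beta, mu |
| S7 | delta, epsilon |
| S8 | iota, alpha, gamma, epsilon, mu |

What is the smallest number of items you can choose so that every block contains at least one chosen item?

3

H = {iota, lambda, epsilon} meets every block (each contains at least one member of H), and |H| = 3.
No choice of 2 items meets every block, so 3 is the minimum.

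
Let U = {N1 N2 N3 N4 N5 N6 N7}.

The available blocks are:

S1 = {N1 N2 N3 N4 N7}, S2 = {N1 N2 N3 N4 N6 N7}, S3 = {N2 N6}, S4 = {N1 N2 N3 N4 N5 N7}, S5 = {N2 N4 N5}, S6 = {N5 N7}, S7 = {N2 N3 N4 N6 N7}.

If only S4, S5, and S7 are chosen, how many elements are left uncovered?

0

Union of S4, S5, S7 = {N1, N2, N3, N4, N5, N6, N7} — that's every element, so 0 are uncovered.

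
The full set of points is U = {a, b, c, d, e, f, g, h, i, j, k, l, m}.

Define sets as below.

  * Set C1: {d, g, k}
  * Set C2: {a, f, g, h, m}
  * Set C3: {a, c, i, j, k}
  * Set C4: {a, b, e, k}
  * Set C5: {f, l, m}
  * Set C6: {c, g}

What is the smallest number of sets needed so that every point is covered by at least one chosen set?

5

C1 and C2 and C3 and C4 and C5 together: C1 ∪ C2 ∪ C3 ∪ C4 ∪ C5 = {a, b, c, d, e, f, g, h, i, j, k, l, m} — every point is covered.
No 4 of the 6 sets cover everything (all 15 combinations miss at least one point), so 5 is optimal.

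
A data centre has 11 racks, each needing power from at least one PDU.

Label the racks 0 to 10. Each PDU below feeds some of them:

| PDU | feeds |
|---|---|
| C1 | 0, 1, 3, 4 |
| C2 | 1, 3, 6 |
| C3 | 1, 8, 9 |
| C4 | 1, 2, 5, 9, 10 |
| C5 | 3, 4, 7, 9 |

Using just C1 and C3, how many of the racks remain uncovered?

Union of C1, C3 = {0, 1, 3, 4, 8, 9}.
Not covered: 2, 5, 6, 7, 10 — 5 racks.

5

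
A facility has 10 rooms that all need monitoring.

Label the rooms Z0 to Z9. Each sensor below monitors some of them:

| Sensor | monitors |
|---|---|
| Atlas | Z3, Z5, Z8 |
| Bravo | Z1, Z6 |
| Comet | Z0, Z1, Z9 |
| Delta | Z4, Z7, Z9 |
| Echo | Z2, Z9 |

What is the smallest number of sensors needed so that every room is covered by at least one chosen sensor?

5

Atlas and Bravo and Comet and Delta and Echo together: Atlas ∪ Bravo ∪ Comet ∪ Delta ∪ Echo = {Z0, Z1, Z2, Z3, Z4, Z5, Z6, Z7, Z8, Z9} — every room is covered.
No 4 of the 5 sensors cover everything (all 5 combinations miss at least one room), so 5 is optimal.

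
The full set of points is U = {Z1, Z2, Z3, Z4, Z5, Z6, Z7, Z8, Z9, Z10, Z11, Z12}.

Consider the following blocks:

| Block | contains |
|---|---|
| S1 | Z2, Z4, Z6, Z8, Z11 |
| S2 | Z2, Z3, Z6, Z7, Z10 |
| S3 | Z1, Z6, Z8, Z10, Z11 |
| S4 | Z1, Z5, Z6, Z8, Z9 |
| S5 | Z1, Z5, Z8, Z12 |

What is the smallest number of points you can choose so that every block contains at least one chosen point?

2

Take H = {Z7, Z8}. Each listed block contains at least one of these, so H is a hitting set of size 2.
The blocks S2, S5 are pairwise disjoint, so any hitting set needs a separate point for each — at least 2. Hence 2 is optimal.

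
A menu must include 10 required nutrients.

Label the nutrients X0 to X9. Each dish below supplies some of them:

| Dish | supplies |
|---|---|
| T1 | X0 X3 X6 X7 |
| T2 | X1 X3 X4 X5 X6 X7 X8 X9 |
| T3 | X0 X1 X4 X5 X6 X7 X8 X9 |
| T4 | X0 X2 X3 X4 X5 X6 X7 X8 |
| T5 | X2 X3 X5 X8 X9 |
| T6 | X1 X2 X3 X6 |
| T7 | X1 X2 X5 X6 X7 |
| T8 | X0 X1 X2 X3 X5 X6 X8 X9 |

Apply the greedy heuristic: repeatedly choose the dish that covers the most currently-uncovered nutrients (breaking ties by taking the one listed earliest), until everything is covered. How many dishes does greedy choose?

Greedy: pick T2 (covers 8 new) → pick T4 (covers 2 new). Total picks: 2.

2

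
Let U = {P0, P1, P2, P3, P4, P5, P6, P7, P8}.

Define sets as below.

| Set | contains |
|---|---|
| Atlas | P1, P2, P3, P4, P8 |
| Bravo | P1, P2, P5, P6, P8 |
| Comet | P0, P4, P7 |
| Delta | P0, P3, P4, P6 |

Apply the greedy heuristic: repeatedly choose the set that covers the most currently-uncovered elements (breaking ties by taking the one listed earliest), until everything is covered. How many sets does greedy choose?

Greedy: pick Atlas (covers 5 new) → pick Bravo (covers 2 new) → pick Comet (covers 2 new). Total picks: 3.

3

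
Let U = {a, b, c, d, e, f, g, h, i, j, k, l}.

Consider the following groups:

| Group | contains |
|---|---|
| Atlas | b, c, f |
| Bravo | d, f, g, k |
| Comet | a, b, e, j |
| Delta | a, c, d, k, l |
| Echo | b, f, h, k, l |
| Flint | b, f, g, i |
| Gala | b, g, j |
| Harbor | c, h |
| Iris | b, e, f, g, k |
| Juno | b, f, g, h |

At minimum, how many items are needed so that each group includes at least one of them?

T = {b, c, g} meets every group (each contains at least one member of T), and |T| = 3.
The groups Bravo, Comet, Harbor are pairwise disjoint, so any hitting set needs a separate item for each — at least 3. Hence 3 is optimal.

3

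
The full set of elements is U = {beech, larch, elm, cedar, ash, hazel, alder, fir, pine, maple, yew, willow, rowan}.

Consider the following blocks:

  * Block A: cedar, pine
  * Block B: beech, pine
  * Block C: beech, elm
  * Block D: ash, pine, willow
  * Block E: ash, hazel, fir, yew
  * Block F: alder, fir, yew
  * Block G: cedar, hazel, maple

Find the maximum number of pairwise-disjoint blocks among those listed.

C, D, F, G are pairwise disjoint (C={beech,elm}; D={ash,pine,willow}; F={alder,fir,yew}; G={cedar,hazel,maple}).
Every remaining block overlaps one of these, and no 5 of the listed blocks are pairwise disjoint, so 4 is the maximum.

4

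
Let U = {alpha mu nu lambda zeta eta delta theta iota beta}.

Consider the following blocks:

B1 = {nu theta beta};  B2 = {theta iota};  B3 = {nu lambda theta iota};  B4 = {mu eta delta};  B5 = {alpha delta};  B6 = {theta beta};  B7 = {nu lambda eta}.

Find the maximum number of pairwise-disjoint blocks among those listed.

B2, B5, B7 are pairwise disjoint (B2={theta,iota}; B5={alpha,delta}; B7={nu,lambda,eta}).
Every remaining block overlaps one of these, and no 4 of the listed blocks are pairwise disjoint, so 3 is the maximum.

3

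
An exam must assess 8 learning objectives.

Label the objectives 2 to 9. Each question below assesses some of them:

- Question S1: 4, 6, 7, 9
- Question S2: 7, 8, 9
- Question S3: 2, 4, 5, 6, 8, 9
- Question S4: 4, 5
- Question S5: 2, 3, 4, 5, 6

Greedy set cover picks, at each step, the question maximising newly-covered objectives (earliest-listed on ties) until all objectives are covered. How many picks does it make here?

3

Greedy: pick S3 (covers 6 new) → pick S1 (covers 1 new) → pick S5 (covers 1 new). Total picks: 3.
(The true minimum cover uses only 2 questions, so greedy is not optimal here.)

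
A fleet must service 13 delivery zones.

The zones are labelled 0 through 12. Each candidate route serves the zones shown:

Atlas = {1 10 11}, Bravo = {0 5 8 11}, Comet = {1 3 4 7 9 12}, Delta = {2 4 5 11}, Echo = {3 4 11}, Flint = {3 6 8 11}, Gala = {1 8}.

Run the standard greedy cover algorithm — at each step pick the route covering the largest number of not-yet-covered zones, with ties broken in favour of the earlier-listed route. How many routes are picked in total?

Greedy: pick Comet (covers 6 new) → pick Bravo (covers 4 new) → pick Atlas (covers 1 new) → pick Delta (covers 1 new) → pick Flint (covers 1 new). Total picks: 5.

5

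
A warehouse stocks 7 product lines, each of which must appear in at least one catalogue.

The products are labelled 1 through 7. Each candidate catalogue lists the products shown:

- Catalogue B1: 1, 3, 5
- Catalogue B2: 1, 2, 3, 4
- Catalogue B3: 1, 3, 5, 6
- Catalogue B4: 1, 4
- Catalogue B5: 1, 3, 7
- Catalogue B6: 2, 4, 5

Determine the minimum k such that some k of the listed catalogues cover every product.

B2 and B3 and B5 together: B2 ∪ B3 ∪ B5 = {1, 2, 3, 4, 5, 6, 7} — every product is covered.
Only B3 contains 6, so B3 is forced; the remaining 3 products need at least 2 more catalogues (each remaining catalogue adds at most 2) — so at least 3 catalogues are needed, and 3 is optimal.

3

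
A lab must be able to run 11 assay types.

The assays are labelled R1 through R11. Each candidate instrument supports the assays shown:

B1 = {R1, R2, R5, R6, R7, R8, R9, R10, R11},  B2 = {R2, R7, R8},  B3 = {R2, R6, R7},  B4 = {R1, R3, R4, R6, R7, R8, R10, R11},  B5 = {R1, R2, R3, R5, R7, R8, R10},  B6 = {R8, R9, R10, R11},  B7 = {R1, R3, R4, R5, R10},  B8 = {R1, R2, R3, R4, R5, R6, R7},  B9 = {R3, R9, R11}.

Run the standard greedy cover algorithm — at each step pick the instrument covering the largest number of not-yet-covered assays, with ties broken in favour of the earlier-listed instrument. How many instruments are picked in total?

Greedy: pick B1 (covers 9 new) → pick B4 (covers 2 new). Total picks: 2.

2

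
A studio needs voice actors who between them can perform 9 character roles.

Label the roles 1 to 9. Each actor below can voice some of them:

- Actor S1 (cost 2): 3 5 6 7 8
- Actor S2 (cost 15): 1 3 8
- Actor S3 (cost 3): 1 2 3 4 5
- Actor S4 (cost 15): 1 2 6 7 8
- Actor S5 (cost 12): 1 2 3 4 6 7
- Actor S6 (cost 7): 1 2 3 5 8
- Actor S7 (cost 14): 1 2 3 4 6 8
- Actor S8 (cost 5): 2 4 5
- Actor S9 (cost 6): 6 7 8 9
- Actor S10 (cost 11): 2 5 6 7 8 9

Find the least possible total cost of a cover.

S3, S9 together cover every role (S3 ∪ S9 = {1, 2, 3, 4, 5, 6, 7, 8, 9}); total cost 3 + 6 = 9.
The greedy pick S1, S3, S9 costs 11; no covering selection beats 9.

9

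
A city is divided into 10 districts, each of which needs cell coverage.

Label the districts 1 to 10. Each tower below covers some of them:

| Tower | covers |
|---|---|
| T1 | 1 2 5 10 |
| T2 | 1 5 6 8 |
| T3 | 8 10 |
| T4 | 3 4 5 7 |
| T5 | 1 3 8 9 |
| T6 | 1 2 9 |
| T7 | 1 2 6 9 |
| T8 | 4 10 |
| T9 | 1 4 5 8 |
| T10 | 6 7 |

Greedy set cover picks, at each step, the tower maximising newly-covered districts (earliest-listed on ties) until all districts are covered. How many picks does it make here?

Greedy: pick T1 (covers 4 new) → pick T4 (covers 3 new) → pick T2 (covers 2 new) → pick T5 (covers 1 new). Total picks: 4.
(The true minimum cover uses only 3 towers, so greedy is not optimal here.)

4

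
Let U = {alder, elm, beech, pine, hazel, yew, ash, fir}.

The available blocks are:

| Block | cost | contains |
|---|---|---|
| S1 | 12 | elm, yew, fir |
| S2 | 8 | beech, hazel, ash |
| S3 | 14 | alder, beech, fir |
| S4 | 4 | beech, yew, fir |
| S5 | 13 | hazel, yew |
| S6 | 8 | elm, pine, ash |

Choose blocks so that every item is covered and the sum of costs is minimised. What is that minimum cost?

34

S2, S3, S4, S6 together cover every item (S2 ∪ S3 ∪ S4 ∪ S6 = {alder, elm, beech, pine, hazel, yew, ash, fir}); total cost 8 + 14 + 4 + 8 = 34.
No covering selection has total cost below 34.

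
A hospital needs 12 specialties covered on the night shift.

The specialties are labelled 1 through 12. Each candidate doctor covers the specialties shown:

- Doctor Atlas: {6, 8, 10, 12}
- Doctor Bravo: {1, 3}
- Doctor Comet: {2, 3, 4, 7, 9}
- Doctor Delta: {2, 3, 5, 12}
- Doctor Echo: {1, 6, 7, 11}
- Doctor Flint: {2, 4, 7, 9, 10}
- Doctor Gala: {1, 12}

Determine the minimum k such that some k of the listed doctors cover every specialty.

Atlas and Delta and Echo and Flint together: Atlas ∪ Delta ∪ Echo ∪ Flint = {1, 2, 3, 4, 5, 6, 7, 8, 9, 10, 11, 12} — every specialty is covered.
No 3 of the 7 doctors cover everything (all 35 combinations miss at least one specialty), so 4 is optimal.

4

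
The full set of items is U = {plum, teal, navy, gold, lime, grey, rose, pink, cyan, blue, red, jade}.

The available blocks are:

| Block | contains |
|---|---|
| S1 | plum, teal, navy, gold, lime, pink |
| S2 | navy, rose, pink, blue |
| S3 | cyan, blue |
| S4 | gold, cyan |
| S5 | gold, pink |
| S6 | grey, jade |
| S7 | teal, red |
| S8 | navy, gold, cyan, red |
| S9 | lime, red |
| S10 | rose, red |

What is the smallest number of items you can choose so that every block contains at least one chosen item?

The 4 items {gold, grey, blue, red} hit every block.
The blocks S3, S5, S6, S9 are pairwise disjoint, so any hitting set needs a separate item for each — at least 4. Hence 4 is optimal.

4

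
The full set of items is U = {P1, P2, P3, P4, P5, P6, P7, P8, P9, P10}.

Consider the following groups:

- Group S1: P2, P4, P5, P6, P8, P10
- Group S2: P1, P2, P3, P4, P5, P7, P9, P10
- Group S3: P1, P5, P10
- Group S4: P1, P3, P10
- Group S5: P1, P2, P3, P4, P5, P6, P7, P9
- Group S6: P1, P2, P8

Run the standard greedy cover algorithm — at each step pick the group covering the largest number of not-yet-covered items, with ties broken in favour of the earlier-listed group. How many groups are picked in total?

Greedy: pick S2 (covers 8 new) → pick S1 (covers 2 new). Total picks: 2.

2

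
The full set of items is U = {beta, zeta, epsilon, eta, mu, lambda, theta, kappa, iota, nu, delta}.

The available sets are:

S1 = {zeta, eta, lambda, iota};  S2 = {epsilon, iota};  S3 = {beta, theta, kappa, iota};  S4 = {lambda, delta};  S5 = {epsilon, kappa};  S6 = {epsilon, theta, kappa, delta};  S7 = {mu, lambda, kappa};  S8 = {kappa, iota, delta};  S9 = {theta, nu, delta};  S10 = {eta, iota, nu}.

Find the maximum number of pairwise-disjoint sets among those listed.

S4, S5, S10 are pairwise disjoint (S4={lambda,delta}; S5={epsilon,kappa}; S10={eta,iota,nu}).
Every remaining set overlaps one of these, and no 4 of the listed sets are pairwise disjoint, so 3 is the maximum.

3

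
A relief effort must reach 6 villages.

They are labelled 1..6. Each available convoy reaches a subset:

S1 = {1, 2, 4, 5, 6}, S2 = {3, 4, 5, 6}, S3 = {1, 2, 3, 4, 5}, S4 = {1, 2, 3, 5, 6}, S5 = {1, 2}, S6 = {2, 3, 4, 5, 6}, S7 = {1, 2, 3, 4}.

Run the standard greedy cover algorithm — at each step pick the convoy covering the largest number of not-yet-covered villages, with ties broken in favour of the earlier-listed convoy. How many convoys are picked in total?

2

Greedy: pick S1 (covers 5 new) → pick S2 (covers 1 new). Total picks: 2.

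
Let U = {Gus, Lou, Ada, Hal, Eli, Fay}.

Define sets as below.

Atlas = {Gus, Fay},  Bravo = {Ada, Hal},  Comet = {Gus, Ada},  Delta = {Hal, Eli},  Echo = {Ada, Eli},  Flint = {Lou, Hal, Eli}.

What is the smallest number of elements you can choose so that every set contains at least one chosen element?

H = {Ada, Eli, Fay} meets every set (each contains at least one member of H), and |H| = 3.
No choice of 2 elements meets every set, so 3 is the minimum.

3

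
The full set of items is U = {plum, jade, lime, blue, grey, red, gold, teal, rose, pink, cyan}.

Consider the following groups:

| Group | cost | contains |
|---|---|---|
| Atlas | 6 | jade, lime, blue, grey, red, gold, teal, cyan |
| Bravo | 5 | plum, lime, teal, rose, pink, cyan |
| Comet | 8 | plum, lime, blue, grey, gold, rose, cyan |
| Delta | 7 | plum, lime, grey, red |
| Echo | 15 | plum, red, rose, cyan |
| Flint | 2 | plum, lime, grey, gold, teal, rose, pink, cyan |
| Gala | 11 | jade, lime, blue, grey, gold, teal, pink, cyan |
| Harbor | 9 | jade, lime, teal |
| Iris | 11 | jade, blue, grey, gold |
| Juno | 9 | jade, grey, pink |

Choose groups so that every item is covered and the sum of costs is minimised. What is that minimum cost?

8

Atlas, Flint together cover every item (Atlas ∪ Flint = {plum, jade, lime, blue, grey, red, gold, teal, rose, pink, cyan}); total cost 6 + 2 = 8.
No covering selection has total cost below 8.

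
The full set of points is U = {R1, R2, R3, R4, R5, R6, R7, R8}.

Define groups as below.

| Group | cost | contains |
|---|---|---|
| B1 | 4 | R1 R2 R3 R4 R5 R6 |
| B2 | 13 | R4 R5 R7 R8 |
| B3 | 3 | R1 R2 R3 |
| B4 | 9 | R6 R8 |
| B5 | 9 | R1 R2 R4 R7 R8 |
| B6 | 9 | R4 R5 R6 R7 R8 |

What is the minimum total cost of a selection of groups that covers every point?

B3, B6 together cover every point (B3 ∪ B6 = {R1, R2, R3, R4, R5, R6, R7, R8}); total cost 3 + 9 = 12.
The greedy pick B1, B5 costs 13; no covering selection beats 12.

12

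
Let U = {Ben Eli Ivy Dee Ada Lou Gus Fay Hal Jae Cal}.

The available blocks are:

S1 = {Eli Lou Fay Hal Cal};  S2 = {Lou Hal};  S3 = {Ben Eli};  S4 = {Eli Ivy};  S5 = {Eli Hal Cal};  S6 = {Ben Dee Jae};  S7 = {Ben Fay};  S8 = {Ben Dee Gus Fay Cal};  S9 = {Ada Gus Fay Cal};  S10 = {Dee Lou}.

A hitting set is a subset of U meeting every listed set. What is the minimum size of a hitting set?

4

The 4 elements {Ben, Eli, Ada, Lou} hit every block.
The blocks S2, S4, S6, S9 are pairwise disjoint, so any hitting set needs a separate element for each — at least 4. Hence 4 is optimal.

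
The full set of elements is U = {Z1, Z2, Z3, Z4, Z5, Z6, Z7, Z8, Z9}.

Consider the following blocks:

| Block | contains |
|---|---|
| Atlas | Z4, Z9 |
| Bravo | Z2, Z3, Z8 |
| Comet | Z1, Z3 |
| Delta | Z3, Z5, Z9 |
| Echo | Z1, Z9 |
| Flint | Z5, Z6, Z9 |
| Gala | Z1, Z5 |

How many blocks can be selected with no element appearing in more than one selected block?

3

Atlas, Bravo, Gala are pairwise disjoint (Atlas={Z4,Z9}; Bravo={Z2,Z3,Z8}; Gala={Z1,Z5}).
Every remaining block overlaps one of these, and no 4 of the listed blocks are pairwise disjoint, so 3 is the maximum.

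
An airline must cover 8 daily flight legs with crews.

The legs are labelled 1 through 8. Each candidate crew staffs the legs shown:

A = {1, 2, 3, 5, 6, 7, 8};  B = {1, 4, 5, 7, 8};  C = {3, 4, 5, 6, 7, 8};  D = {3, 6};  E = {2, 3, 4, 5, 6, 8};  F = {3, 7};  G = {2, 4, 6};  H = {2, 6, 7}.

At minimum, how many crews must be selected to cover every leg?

Take {A, B}. Their union is {1, 2, 3, 4, 5, 6, 7, 8}, which is all 8 legs.
No single crew has all 8 legs (the largest, A, has 7), so 2 is optimal.

2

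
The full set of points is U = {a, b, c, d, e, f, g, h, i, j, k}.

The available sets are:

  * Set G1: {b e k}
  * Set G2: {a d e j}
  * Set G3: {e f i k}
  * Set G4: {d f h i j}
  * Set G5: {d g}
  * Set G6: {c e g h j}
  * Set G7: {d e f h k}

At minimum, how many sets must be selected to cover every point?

G1 and G2 and G3 and G6 together: G1 ∪ G2 ∪ G3 ∪ G6 = {a, b, c, d, e, f, g, h, i, j, k} — every point is covered.
Only G2 contains a, so G2 is forced; the remaining 7 points need at least 3 more sets (each remaining set adds at most 3) — so at least 4 sets are needed, and 4 is optimal.

4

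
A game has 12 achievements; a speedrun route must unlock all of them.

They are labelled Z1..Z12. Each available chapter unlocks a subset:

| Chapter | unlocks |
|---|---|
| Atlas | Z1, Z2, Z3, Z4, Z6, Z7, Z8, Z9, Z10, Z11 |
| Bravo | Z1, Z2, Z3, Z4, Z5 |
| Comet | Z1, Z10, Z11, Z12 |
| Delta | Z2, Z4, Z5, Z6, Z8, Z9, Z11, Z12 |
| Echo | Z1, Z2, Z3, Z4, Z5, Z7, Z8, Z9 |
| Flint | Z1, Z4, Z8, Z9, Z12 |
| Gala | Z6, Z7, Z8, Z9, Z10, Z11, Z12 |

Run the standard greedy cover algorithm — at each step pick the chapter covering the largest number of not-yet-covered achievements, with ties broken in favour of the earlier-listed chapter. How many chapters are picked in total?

Greedy: pick Atlas (covers 10 new) → pick Delta (covers 2 new). Total picks: 2.

2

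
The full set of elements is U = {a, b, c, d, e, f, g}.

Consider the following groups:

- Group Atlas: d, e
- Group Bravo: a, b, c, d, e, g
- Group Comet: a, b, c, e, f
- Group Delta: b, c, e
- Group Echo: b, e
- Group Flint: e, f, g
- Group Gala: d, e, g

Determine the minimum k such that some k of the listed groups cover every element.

Bravo and Comet together: Bravo ∪ Comet = {a, b, c, d, e, f, g} — every element is covered.
No single group has all 7 elements (the largest, Bravo, has 6), so 2 is optimal.

2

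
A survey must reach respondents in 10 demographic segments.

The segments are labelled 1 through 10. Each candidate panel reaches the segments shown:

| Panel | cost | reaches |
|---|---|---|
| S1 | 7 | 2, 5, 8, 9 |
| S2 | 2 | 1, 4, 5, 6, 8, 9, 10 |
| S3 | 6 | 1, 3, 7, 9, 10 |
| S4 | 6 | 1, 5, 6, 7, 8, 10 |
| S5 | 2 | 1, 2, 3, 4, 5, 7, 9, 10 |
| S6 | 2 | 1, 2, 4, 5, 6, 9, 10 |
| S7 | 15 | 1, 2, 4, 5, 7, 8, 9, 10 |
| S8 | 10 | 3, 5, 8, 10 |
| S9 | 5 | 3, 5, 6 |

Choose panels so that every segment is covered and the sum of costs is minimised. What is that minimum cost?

4

S2, S5 together cover every segment (S2 ∪ S5 = {1, 2, 3, 4, 5, 6, 7, 8, 9, 10}); total cost 2 + 2 = 4.
No covering selection has total cost below 4.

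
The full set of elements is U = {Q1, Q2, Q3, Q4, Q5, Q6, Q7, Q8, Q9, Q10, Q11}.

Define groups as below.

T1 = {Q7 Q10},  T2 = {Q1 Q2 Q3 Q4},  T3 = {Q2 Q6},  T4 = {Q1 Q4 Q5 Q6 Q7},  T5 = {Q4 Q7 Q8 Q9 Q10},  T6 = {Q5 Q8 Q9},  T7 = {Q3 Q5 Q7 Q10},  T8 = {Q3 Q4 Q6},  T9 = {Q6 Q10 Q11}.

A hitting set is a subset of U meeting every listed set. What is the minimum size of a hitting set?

Take H = {Q2, Q6, Q9, Q10}. Each listed group contains at least one of these, so H is a hitting set of size 4.
No choice of 3 elements meets every group, so 4 is the minimum.

4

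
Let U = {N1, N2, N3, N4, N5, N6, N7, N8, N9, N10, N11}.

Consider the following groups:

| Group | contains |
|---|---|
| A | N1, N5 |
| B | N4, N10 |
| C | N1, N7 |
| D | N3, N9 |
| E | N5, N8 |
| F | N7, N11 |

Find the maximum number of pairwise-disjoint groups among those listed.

4

B, D, E, F are pairwise disjoint (B={N4,N10}; D={N3,N9}; E={N5,N8}; F={N7,N11}).
Every remaining group overlaps one of these, and no 5 of the listed groups are pairwise disjoint, so 4 is the maximum.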